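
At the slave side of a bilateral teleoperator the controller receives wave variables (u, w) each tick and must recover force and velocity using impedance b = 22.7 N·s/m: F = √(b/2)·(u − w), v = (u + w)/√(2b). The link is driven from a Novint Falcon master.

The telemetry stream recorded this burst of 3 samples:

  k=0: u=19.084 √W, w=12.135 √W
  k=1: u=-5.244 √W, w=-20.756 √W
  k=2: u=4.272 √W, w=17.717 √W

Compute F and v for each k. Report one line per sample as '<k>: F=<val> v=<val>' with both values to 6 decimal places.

k=0: u−w=6.949000, u+w=31.219000; √(b/2)=3.368976, √(2b)=6.737952; F=3.368976×6.949=23.411015, v=31.219000/6.737952=4.633307
k=1: u−w=15.512000, u+w=-26.000000; √(b/2)=3.368976, √(2b)=6.737952; F=3.368976×15.512=52.259557, v=-26.000000/6.737952=-3.858739
k=2: u−w=-13.445000, u+w=21.989000; √(b/2)=3.368976, √(2b)=6.737952; F=3.368976×(-13.445)=-45.295884, v=21.989000/6.737952=3.263454

0: F=23.411015 v=4.633307
1: F=52.259557 v=-3.858739
2: F=-45.295884 v=3.263454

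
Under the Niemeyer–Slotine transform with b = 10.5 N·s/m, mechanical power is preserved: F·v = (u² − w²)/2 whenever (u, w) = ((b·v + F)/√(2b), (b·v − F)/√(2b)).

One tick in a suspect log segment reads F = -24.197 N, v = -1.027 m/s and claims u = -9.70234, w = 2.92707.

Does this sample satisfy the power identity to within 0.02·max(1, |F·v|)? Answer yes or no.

no

F·v = (-24.197)×(-1.027) = 24.8503 W.
(u² − w²)/2 = (94.1354 − 8.5677)/2 = 42.7838 W.
|Δ| = 17.9335;  2% of max(1, |F·v|) = 0.4970.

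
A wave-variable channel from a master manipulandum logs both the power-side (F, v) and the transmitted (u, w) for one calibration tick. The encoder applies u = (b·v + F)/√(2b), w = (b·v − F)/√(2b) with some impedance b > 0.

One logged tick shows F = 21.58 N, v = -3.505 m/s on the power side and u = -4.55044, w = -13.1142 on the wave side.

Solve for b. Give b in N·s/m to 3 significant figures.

b = 12.7 N·s/m

u + w = -17.66464;  u + w = √(2b)·v, so √(2b) = -17.66464/(-3.505) = 5.03984.
b = (√(2b))²/2 = 25.39999/2 = 12.69999.
(Check via u − w = 2F/√(2b): u − w = 8.56376, 2F/√(2b) = 8.56376.)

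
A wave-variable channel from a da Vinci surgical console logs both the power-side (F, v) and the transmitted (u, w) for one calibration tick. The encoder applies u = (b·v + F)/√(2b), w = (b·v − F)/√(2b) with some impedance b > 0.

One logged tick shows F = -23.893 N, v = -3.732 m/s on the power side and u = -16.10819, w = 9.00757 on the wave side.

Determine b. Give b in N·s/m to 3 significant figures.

u + w = -7.10062;  u + w = √(2b)·v, so √(2b) = -7.10062/(-3.732) = 1.90263.
b = (√(2b))²/2 = 3.62001/2 = 1.81000.
(Check via u − w = 2F/√(2b): u − w = -25.11576, 2F/√(2b) = -25.11574.)

b = 1.81 N·s/m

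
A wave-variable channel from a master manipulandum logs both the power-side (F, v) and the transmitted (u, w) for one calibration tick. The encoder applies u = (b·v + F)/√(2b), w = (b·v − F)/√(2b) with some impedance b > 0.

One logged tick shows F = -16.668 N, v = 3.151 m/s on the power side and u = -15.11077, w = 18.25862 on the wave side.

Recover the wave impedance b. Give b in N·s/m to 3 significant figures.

b = 0.499 N·s/m

u + w = 3.14785;  u + w = √(2b)·v, so √(2b) = 3.14785/3.151 = 0.99900.
b = (√(2b))²/2 = 0.99800/2 = 0.49900.
(Check via u − w = 2F/√(2b): u − w = -33.36939, 2F/√(2b) = -33.36936.)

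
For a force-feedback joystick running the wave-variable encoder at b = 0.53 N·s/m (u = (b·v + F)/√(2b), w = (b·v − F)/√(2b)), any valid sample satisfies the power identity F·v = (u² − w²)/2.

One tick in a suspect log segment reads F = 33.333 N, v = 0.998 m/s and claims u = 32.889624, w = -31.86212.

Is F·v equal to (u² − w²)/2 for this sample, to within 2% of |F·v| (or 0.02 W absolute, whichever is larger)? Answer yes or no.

yes

F·v = 33.333×0.998 = 33.266334 W.
(u² − w²)/2 = (1081.727367 − 1015.194691)/2 = 33.266338 W.
|Δ| = 0.000004;  2% of max(1, |F·v|) = 0.665327.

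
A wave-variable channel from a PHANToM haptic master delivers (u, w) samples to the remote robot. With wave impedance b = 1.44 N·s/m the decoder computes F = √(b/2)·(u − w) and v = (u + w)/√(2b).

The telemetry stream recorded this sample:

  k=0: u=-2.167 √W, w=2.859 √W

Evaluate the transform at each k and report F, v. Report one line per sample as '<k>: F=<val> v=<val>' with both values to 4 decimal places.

0: F=-4.2647 v=0.4078

k=0: u−w=-5.0260, u+w=0.6920; √(b/2)=0.8485, √(2b)=1.6971; F=0.8485×(-5.026)=-4.2647, v=0.6920/1.6971=0.4078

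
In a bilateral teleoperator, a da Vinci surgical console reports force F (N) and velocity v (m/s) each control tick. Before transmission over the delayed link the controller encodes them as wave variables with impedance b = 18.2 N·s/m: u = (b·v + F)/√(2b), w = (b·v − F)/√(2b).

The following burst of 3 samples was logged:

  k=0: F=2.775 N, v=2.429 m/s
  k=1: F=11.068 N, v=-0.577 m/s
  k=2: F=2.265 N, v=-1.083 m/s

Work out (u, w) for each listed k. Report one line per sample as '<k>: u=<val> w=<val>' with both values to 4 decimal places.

k=0: b·v=18.2×2.429=44.2078; √(2b)=6.0332; u=(44.2078+2.775)/6.0332=7.7873, w=(44.2078−2.775)/6.0332=6.8674
k=1: b·v=18.2×(-0.577)=-10.5014; √(2b)=6.0332; u=(-10.5014+11.068)/6.0332=0.0939, w=(-10.5014−11.068)/6.0332=-3.5751
k=2: b·v=18.2×(-1.083)=-19.7106; √(2b)=6.0332; u=(-19.7106+2.265)/6.0332=-2.8916, w=(-19.7106−2.265)/6.0332=-3.6424

0: u=7.7873 w=6.8674
1: u=0.0939 w=-3.5751
2: u=-2.8916 w=-3.6424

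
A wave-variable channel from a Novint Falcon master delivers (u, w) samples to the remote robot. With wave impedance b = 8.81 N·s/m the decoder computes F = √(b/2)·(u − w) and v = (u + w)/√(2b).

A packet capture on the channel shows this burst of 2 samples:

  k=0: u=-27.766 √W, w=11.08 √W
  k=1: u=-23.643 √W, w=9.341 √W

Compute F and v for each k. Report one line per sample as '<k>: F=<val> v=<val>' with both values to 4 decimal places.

k=0: u−w=-38.8460, u+w=-16.6860; √(b/2)=2.0988, √(2b)=4.1976; F=2.0988×(-38.846)=-81.5303, v=-16.6860/4.1976=-3.9751
k=1: u−w=-32.9840, u+w=-14.3020; √(b/2)=2.0988, √(2b)=4.1976; F=2.0988×(-32.984)=-69.2271, v=-14.3020/4.1976=-3.4072

0: F=-81.5303 v=-3.9751
1: F=-69.2271 v=-3.4072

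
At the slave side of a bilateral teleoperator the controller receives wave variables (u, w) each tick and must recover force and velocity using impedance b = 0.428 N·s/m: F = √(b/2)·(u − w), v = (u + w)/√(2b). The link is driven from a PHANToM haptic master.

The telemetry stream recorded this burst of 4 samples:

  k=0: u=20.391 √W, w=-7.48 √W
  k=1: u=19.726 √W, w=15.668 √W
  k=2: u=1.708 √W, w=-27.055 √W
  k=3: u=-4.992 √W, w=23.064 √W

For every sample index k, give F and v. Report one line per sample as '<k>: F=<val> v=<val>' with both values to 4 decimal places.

k=0: u−w=27.8710, u+w=12.9110; √(b/2)=0.4626, √(2b)=0.9252; F=0.4626×27.871=12.8932, v=12.9110/0.9252=13.9548
k=1: u−w=4.0580, u+w=35.3940; √(b/2)=0.4626, √(2b)=0.9252; F=0.4626×4.058=1.8772, v=35.3940/0.9252=38.2554
k=2: u−w=28.7630, u+w=-25.3470; √(b/2)=0.4626, √(2b)=0.9252; F=0.4626×28.763=13.3058, v=-25.3470/0.9252=-27.3962
k=3: u−w=-28.0560, u+w=18.0720; √(b/2)=0.4626, √(2b)=0.9252; F=0.4626×(-28.056)=-12.9787, v=18.0720/0.9252=19.5330

0: F=12.8932 v=13.9548
1: F=1.8772 v=38.2554
2: F=13.3058 v=-27.3962
3: F=-12.9787 v=19.5330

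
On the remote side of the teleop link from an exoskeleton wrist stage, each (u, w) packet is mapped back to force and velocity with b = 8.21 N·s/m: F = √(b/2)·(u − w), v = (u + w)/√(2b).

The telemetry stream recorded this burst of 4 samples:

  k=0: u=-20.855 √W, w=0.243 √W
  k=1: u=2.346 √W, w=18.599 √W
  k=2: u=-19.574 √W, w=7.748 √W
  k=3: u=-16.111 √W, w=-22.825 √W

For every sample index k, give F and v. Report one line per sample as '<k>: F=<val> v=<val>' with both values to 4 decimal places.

0: F=-42.7462 v=-5.0867
1: F=-32.9299 v=5.1688
2: F=-55.3566 v=-2.9184
3: F=13.6031 v=-9.6087

k=0: u−w=-21.0980, u+w=-20.6120; √(b/2)=2.0261, √(2b)=4.0522; F=2.0261×(-21.098)=-42.7462, v=-20.6120/4.0522=-5.0867
k=1: u−w=-16.2530, u+w=20.9450; √(b/2)=2.0261, √(2b)=4.0522; F=2.0261×(-16.253)=-32.9299, v=20.9450/4.0522=5.1688
k=2: u−w=-27.3220, u+w=-11.8260; √(b/2)=2.0261, √(2b)=4.0522; F=2.0261×(-27.322)=-55.3566, v=-11.8260/4.0522=-2.9184
k=3: u−w=6.7140, u+w=-38.9360; √(b/2)=2.0261, √(2b)=4.0522; F=2.0261×6.714=13.6031, v=-38.9360/4.0522=-9.6087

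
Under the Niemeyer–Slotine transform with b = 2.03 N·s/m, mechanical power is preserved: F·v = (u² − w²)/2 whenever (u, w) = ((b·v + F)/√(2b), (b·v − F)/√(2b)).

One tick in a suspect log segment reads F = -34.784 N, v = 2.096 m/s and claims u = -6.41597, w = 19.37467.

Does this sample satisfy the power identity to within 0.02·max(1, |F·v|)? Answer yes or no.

F·v = (-34.784)×2.096 = -72.9073 W.
(u² − w²)/2 = (41.1647 − 375.3778)/2 = -167.1066 W.
|Δ| = 94.1993;  2% of max(1, |F·v|) = 1.4581.

no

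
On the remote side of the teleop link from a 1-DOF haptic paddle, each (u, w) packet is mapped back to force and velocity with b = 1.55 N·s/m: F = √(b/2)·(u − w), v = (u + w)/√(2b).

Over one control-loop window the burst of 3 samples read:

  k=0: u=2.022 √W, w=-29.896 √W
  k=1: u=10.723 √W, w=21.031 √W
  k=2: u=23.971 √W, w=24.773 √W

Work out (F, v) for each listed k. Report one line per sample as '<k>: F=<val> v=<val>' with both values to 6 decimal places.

k=0: u−w=31.918000, u+w=-27.874000; √(b/2)=0.880341, √(2b)=1.760682; F=0.880341×31.918=28.098719, v=-27.874000/1.760682=-15.831368
k=1: u−w=-10.308000, u+w=31.754000; √(b/2)=0.880341, √(2b)=1.760682; F=0.880341×(-10.308)=-9.074553, v=31.754000/1.760682=18.035060
k=2: u−w=-0.802000, u+w=48.744000; √(b/2)=0.880341, √(2b)=1.760682; F=0.880341×(-0.802)=-0.706033, v=48.744000/1.760682=27.684732

0: F=28.098719 v=-15.831368
1: F=-9.074553 v=18.035060
2: F=-0.706033 v=27.684732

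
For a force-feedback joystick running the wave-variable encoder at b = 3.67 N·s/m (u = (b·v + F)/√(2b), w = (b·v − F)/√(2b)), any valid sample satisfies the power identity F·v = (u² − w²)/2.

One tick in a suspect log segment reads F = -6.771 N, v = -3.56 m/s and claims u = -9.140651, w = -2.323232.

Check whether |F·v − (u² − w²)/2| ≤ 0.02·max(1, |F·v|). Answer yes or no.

no

F·v = (-6.771)×(-3.56) = 24.104760 W.
(u² − w²)/2 = (83.551501 − 5.397407)/2 = 39.077047 W.
|Δ| = 14.972287;  2% of max(1, |F·v|) = 0.482095.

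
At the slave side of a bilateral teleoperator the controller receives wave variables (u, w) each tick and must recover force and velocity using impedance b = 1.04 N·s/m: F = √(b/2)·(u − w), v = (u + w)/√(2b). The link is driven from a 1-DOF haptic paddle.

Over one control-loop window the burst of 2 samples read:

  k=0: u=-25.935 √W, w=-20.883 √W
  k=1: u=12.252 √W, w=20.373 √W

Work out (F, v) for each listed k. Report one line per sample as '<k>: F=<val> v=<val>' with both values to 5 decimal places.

0: F=-3.64305 v=-32.46244
1: F=-5.85614 v=22.62137

k=0: u−w=-5.05200, u+w=-46.81800; √(b/2)=0.72111, √(2b)=1.44222; F=0.72111×(-5.052)=-3.64305, v=-46.81800/1.44222=-32.46244
k=1: u−w=-8.12100, u+w=32.62500; √(b/2)=0.72111, √(2b)=1.44222; F=0.72111×(-8.121)=-5.85614, v=32.62500/1.44222=22.62137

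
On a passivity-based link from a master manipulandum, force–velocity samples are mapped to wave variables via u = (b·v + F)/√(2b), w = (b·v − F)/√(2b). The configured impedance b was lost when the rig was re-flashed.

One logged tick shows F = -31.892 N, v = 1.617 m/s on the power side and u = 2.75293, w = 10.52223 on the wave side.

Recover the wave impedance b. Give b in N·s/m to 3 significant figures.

b = 33.7 N·s/m

u + w = 13.27516;  u + w = √(2b)·v, so √(2b) = 13.27516/1.617 = 8.20975.
b = (√(2b))²/2 = 67.39994/2 = 33.69997.
(Check via u − w = 2F/√(2b): u − w = -7.76930, 2F/√(2b) = -7.76930.)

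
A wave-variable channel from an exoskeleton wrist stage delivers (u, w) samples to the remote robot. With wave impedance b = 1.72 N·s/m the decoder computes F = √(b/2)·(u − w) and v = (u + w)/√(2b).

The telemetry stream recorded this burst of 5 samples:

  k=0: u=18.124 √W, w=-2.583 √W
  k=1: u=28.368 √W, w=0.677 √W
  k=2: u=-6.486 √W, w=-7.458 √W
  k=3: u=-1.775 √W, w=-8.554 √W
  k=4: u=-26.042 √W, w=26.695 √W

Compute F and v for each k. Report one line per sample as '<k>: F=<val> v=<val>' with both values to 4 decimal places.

0: F=19.2029 v=8.3791
1: F=25.6796 v=15.6600
2: F=0.9014 v=-7.5181
3: F=6.2866 v=-5.5690
4: F=-48.9063 v=0.3521

k=0: u−w=20.7070, u+w=15.5410; √(b/2)=0.9274, √(2b)=1.8547; F=0.9274×20.707=19.2029, v=15.5410/1.8547=8.3791
k=1: u−w=27.6910, u+w=29.0450; √(b/2)=0.9274, √(2b)=1.8547; F=0.9274×27.691=25.6796, v=29.0450/1.8547=15.6600
k=2: u−w=0.9720, u+w=-13.9440; √(b/2)=0.9274, √(2b)=1.8547; F=0.9274×0.972=0.9014, v=-13.9440/1.8547=-7.5181
k=3: u−w=6.7790, u+w=-10.3290; √(b/2)=0.9274, √(2b)=1.8547; F=0.9274×6.779=6.2866, v=-10.3290/1.8547=-5.5690
k=4: u−w=-52.7370, u+w=0.6530; √(b/2)=0.9274, √(2b)=1.8547; F=0.9274×(-52.737)=-48.9063, v=0.6530/1.8547=0.3521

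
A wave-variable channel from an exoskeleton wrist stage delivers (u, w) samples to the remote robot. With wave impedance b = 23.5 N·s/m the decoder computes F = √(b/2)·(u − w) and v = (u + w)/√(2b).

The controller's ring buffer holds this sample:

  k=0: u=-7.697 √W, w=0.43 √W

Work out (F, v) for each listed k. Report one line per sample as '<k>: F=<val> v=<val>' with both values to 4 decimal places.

k=0: u−w=-8.1270, u+w=-7.2670; √(b/2)=3.4278, √(2b)=6.8557; F=3.4278×(-8.127)=-27.8580, v=-7.2670/6.8557=-1.0600

0: F=-27.8580 v=-1.0600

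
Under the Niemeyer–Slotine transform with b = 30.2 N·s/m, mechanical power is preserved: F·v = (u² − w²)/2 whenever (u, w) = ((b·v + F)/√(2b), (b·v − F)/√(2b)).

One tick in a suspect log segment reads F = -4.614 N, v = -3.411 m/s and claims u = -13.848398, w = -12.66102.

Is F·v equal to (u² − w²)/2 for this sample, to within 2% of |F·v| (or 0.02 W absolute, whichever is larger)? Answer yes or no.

yes

F·v = (-4.614)×(-3.411) = 15.738354 W.
(u² − w²)/2 = (191.778127 − 160.301427)/2 = 15.738350 W.
|Δ| = 0.000004;  2% of max(1, |F·v|) = 0.314767.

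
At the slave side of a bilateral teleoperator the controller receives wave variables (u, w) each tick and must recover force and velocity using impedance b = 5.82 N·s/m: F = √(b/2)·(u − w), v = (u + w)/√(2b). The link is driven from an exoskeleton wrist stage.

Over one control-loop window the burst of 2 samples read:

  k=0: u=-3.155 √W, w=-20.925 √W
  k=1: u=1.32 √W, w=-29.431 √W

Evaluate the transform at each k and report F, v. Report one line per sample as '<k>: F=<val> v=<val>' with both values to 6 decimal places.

k=0: u−w=17.770000, u+w=-24.080000; √(b/2)=1.705872, √(2b)=3.411744; F=1.705872×17.77=30.313349, v=-24.080000/3.411744=-7.057973
k=1: u−w=30.751000, u+w=-28.111000; √(b/2)=1.705872, √(2b)=3.411744; F=1.705872×30.751=52.457276, v=-28.111000/3.411744=-8.239480

0: F=30.313349 v=-7.057973
1: F=52.457276 v=-8.239480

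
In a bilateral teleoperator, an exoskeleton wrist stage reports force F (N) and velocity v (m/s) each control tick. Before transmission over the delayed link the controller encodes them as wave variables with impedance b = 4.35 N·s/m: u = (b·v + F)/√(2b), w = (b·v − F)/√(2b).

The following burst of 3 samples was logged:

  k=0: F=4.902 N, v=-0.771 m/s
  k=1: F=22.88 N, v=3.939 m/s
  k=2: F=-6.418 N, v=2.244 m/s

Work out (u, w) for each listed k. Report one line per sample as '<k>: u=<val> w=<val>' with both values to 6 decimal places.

k=0: b·v=4.35×(-0.771)=-3.353850; √(2b)=2.949576; u=(-3.353850+4.902)/2.949576=0.524872, w=(-3.353850−4.902)/2.949576=-2.798995
k=1: b·v=4.35×3.939=17.134650; √(2b)=2.949576; u=(17.134650+22.88)/2.949576=13.566237, w=(17.134650−22.88)/2.949576=-1.947856
k=2: b·v=4.35×2.244=9.761400; √(2b)=2.949576; u=(9.761400+(-6.418))/2.949576=1.133519, w=(9.761400−(-6.418))/2.949576=5.485330

0: u=0.524872 w=-2.798995
1: u=13.566237 w=-1.947856
2: u=1.133519 w=5.485330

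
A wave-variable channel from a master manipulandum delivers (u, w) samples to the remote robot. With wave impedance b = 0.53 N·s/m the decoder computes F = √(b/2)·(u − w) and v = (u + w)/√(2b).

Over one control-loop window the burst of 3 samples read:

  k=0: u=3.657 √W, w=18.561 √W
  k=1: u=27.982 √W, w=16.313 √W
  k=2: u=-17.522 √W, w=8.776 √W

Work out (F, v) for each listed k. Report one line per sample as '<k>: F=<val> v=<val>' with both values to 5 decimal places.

0: F=-7.67230 v=21.58003
1: F=6.00699 v=43.02311
2: F=-13.53772 v=-8.49487

k=0: u−w=-14.90400, u+w=22.21800; √(b/2)=0.51478, √(2b)=1.02956; F=0.51478×(-14.904)=-7.67230, v=22.21800/1.02956=21.58003
k=1: u−w=11.66900, u+w=44.29500; √(b/2)=0.51478, √(2b)=1.02956; F=0.51478×11.669=6.00699, v=44.29500/1.02956=43.02311
k=2: u−w=-26.29800, u+w=-8.74600; √(b/2)=0.51478, √(2b)=1.02956; F=0.51478×(-26.298)=-13.53772, v=-8.74600/1.02956=-8.49487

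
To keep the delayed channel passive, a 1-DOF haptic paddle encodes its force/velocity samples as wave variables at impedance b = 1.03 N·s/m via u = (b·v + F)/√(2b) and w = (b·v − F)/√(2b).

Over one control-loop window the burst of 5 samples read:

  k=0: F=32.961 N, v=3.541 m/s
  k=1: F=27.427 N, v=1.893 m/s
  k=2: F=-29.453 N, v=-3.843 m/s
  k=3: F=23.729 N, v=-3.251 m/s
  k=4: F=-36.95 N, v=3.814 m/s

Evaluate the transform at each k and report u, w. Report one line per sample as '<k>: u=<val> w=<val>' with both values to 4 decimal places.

k=0: b·v=1.03×3.541=3.6472; √(2b)=1.4353; u=(3.6472+32.961)/1.4353=25.5062, w=(3.6472−32.961)/1.4353=-20.4239
k=1: b·v=1.03×1.893=1.9498; √(2b)=1.4353; u=(1.9498+27.427)/1.4353=20.4678, w=(1.9498−27.427)/1.4353=-17.7508
k=2: b·v=1.03×(-3.843)=-3.9583; √(2b)=1.4353; u=(-3.9583+(-29.453))/1.4353=-23.2787, w=(-3.9583−(-29.453))/1.4353=17.7630
k=3: b·v=1.03×(-3.251)=-3.3485; √(2b)=1.4353; u=(-3.3485+23.729)/1.4353=14.1997, w=(-3.3485−23.729)/1.4353=-18.8658
k=4: b·v=1.03×3.814=3.9284; √(2b)=1.4353; u=(3.9284+(-36.95))/1.4353=-23.0072, w=(3.9284−(-36.95))/1.4353=28.4813

0: u=25.5062 w=-20.4239
1: u=20.4678 w=-17.7508
2: u=-23.2787 w=17.7630
3: u=14.1997 w=-18.8658
4: u=-23.0072 w=28.4813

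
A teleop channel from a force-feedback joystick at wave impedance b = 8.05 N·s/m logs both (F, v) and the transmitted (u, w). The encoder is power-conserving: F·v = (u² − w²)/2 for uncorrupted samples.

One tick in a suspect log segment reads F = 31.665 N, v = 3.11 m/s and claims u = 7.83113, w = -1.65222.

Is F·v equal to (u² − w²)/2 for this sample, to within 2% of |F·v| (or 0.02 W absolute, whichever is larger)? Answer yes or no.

F·v = 31.665×3.11 = 98.47815 W.
(u² − w²)/2 = (61.32660 − 2.72983)/2 = 29.29838 W.
|Δ| = 69.17977;  2% of max(1, |F·v|) = 1.96956.

no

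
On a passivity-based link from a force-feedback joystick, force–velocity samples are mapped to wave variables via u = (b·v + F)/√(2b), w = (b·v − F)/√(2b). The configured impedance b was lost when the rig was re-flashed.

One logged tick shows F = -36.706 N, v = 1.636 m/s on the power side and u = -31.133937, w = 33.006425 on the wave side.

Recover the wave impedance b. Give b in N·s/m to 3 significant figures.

b = 0.655 N·s/m

u + w = 1.872488;  u + w = √(2b)·v, so √(2b) = 1.872488/1.636 = 1.144553.
b = (√(2b))²/2 = 1.310001/2 = 0.655000.
(Check via u − w = 2F/√(2b): u − w = -64.140362, 2F/√(2b) = -64.140348.)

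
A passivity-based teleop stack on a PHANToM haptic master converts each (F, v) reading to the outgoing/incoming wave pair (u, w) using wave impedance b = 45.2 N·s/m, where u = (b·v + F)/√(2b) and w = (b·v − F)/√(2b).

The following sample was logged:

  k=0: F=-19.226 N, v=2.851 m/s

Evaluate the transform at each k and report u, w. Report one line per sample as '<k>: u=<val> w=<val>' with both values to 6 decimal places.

k=0: b·v=45.2×2.851=128.865200; √(2b)=9.507891; u=(128.865200+(-19.226))/9.507891=11.531390, w=(128.865200−(-19.226))/9.507891=15.575609

0: u=11.531390 w=15.575609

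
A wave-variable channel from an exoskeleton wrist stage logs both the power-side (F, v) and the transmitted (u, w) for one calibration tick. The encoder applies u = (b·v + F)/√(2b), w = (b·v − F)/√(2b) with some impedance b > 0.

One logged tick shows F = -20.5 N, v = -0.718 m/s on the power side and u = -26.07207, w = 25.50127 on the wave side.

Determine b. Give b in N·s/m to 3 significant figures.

u + w = -0.57080;  u + w = √(2b)·v, so √(2b) = -0.57080/(-0.718) = 0.79499.
b = (√(2b))²/2 = 0.63200/2 = 0.31600.
(Check via u − w = 2F/√(2b): u − w = -51.57334, 2F/√(2b) = -51.57323.)

b = 0.316 N·s/m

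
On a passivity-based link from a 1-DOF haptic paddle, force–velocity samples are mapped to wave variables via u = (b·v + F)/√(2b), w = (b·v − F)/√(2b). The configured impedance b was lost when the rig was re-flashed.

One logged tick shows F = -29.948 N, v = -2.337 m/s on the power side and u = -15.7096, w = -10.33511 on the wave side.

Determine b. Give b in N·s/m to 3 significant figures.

u + w = -26.0447;  u + w = √(2b)·v, so √(2b) = -26.0447/(-2.337) = 11.1445.
b = (√(2b))²/2 = 124.2000/2 = 62.1000.
(Check via u − w = 2F/√(2b): u − w = -5.3745, 2F/√(2b) = -5.3745.)

b = 62.1 N·s/m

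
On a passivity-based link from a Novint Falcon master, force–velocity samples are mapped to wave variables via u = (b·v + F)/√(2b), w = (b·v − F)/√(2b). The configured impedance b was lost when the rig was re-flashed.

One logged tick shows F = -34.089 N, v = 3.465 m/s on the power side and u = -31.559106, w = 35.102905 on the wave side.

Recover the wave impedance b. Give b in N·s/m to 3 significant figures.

b = 0.523 N·s/m

u + w = 3.543799;  u + w = √(2b)·v, so √(2b) = 3.543799/3.465 = 1.022741.
b = (√(2b))²/2 = 1.046000/2 = 0.523000.
(Check via u − w = 2F/√(2b): u − w = -66.662011, 2F/√(2b) = -66.662012.)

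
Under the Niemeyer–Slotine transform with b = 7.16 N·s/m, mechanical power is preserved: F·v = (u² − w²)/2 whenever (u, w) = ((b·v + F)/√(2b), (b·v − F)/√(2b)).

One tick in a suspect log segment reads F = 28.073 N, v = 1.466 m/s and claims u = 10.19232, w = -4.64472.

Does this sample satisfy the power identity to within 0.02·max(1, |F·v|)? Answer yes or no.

yes

F·v = 28.073×1.466 = 41.1550 W.
(u² − w²)/2 = (103.8834 − 21.5734)/2 = 41.1550 W.
|Δ| = 0.0000;  2% of max(1, |F·v|) = 0.8231.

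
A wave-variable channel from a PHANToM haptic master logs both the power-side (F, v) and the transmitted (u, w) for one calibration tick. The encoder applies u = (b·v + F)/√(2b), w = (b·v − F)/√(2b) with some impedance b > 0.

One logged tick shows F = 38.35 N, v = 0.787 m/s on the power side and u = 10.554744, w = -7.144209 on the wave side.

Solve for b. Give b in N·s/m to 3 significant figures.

b = 9.39 N·s/m

u + w = 3.410535;  u + w = √(2b)·v, so √(2b) = 3.410535/0.787 = 4.333590.
b = (√(2b))²/2 = 18.779999/2 = 9.389999.
(Check via u − w = 2F/√(2b): u − w = 17.698953, 2F/√(2b) = 17.698953.)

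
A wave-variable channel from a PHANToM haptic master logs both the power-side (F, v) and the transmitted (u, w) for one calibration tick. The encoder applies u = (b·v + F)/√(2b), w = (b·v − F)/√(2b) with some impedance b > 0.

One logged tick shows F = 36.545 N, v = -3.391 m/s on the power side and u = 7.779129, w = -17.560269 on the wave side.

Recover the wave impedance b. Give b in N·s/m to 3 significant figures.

b = 4.16 N·s/m

u + w = -9.781140;  u + w = √(2b)·v, so √(2b) = -9.781140/(-3.391) = 2.884441.
b = (√(2b))²/2 = 8.320001/2 = 4.160000.
(Check via u − w = 2F/√(2b): u − w = 25.339398, 2F/√(2b) = 25.339397.)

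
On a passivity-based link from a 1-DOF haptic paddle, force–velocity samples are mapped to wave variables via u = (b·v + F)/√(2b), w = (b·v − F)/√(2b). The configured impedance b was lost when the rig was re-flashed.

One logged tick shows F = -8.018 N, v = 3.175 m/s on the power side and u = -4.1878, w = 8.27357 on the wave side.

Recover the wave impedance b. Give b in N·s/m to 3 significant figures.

u + w = 4.0858;  u + w = √(2b)·v, so √(2b) = 4.0858/3.175 = 1.2869.
b = (√(2b))²/2 = 1.6560/2 = 0.8280.
(Check via u − w = 2F/√(2b): u − w = -12.4614, 2F/√(2b) = -12.4614.)

b = 0.828 N·s/m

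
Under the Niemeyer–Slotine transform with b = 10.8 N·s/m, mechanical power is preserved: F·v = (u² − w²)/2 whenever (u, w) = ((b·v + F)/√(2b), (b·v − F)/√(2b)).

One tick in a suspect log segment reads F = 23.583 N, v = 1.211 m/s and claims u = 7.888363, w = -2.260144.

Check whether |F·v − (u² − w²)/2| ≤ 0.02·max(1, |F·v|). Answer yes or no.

F·v = 23.583×1.211 = 28.559013 W.
(u² − w²)/2 = (62.226271 − 5.108251)/2 = 28.559010 W.
|Δ| = 0.000003;  2% of max(1, |F·v|) = 0.571180.

yes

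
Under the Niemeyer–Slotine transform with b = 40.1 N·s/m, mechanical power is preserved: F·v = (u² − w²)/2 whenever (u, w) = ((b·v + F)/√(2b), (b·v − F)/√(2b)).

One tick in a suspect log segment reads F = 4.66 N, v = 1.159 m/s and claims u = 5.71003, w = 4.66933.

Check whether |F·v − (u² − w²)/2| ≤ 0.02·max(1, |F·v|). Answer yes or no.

F·v = 4.66×1.159 = 5.4009 W.
(u² − w²)/2 = (32.6044 − 21.8026)/2 = 5.4009 W.
|Δ| = 0.0000;  2% of max(1, |F·v|) = 0.1080.

yes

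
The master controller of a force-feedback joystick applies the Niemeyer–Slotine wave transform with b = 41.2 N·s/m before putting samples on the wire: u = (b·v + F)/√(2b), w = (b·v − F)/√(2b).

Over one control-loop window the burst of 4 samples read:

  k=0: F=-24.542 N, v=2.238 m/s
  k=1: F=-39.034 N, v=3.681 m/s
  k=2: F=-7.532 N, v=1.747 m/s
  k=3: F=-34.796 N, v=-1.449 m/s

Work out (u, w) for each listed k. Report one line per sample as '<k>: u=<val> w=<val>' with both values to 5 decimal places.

k=0: b·v=41.2×2.238=92.20560; √(2b)=9.07744; u=(92.20560+(-24.542))/9.07744=7.45404, w=(92.20560−(-24.542))/9.07744=12.86128
k=1: b·v=41.2×3.681=151.65720; √(2b)=9.07744; u=(151.65720+(-39.034))/9.07744=12.40693, w=(151.65720−(-39.034))/9.07744=21.00715
k=2: b·v=41.2×1.747=71.97640; √(2b)=9.07744; u=(71.97640+(-7.532))/9.07744=7.09940, w=(71.97640−(-7.532))/9.07744=8.75890
k=3: b·v=41.2×(-1.449)=-59.69880; √(2b)=9.07744; u=(-59.69880+(-34.796))/9.07744=-10.40985, w=(-59.69880−(-34.796))/9.07744=-2.74337

0: u=7.45404 w=12.86128
1: u=12.40693 w=21.00715
2: u=7.09940 w=8.75890
3: u=-10.40985 w=-2.74337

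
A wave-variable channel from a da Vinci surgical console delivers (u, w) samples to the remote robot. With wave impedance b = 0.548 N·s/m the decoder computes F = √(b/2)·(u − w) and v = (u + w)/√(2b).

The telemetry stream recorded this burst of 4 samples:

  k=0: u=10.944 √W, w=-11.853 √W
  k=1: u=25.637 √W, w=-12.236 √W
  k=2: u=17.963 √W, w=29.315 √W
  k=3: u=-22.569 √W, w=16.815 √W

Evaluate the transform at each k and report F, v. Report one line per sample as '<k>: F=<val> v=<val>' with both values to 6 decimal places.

k=0: u−w=22.797000, u+w=-0.909000; √(b/2)=0.523450, √(2b)=1.046900; F=0.523450×22.797=11.933092, v=-0.909000/1.046900=-0.868278
k=1: u−w=37.873000, u+w=13.401000; √(b/2)=0.523450, √(2b)=1.046900; F=0.523450×37.873=19.824625, v=13.401000/1.046900=12.800647
k=2: u−w=-11.352000, u+w=47.278000; √(b/2)=0.523450, √(2b)=1.046900; F=0.523450×(-11.352)=-5.942205, v=47.278000/1.046900=45.159988
k=3: u−w=-39.384000, u+w=-5.754000; √(b/2)=0.523450, √(2b)=1.046900; F=0.523450×(-39.384)=-20.615558, v=-5.754000/1.046900=-5.496226

0: F=11.933092 v=-0.868278
1: F=19.824625 v=12.800647
2: F=-5.942205 v=45.159988
3: F=-20.615558 v=-5.496226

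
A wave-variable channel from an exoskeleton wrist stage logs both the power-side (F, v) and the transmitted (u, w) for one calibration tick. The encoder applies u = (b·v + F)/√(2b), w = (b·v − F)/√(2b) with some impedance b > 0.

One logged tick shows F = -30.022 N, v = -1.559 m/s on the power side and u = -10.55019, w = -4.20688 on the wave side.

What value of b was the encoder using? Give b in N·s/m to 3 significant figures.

u + w = -14.75707;  u + w = √(2b)·v, so √(2b) = -14.75707/(-1.559) = 9.46573.
b = (√(2b))²/2 = 89.60001/2 = 44.80000.
(Check via u − w = 2F/√(2b): u − w = -6.34331, 2F/√(2b) = -6.34331.)

b = 44.8 N·s/m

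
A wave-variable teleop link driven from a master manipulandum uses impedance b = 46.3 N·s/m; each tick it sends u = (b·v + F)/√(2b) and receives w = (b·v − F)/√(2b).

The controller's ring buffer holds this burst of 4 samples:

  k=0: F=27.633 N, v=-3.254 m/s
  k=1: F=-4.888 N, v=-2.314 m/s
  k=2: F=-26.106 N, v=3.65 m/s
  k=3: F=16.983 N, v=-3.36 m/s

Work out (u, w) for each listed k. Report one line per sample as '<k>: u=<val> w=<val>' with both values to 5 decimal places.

0: u=-12.78485 w=-18.52803
1: u=-11.64164 w=-10.62573
2: u=14.84887 w=20.27468
3: u=-14.40160 w=-17.93131

k=0: b·v=46.3×(-3.254)=-150.66020; √(2b)=9.62289; u=(-150.66020+27.633)/9.62289=-12.78485, w=(-150.66020−27.633)/9.62289=-18.52803
k=1: b·v=46.3×(-2.314)=-107.13820; √(2b)=9.62289; u=(-107.13820+(-4.888))/9.62289=-11.64164, w=(-107.13820−(-4.888))/9.62289=-10.62573
k=2: b·v=46.3×3.65=168.99500; √(2b)=9.62289; u=(168.99500+(-26.106))/9.62289=14.84887, w=(168.99500−(-26.106))/9.62289=20.27468
k=3: b·v=46.3×(-3.36)=-155.56800; √(2b)=9.62289; u=(-155.56800+16.983)/9.62289=-14.40160, w=(-155.56800−16.983)/9.62289=-17.93131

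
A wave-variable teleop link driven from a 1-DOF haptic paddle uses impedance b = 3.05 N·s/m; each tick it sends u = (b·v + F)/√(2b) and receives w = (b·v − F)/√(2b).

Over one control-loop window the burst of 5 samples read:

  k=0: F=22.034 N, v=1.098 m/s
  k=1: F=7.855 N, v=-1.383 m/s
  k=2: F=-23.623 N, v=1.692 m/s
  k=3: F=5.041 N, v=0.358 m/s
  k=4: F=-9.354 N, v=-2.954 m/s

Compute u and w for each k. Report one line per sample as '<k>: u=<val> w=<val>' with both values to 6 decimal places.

0: u=10.277236 w=-7.565376
1: u=1.472518 w=-4.888276
2: u=-7.475207 w=11.654139
3: u=2.483139 w=-1.598944
4: u=-7.435245 w=0.139403

k=0: b·v=3.05×1.098=3.348900; √(2b)=2.469818; u=(3.348900+22.034)/2.469818=10.277236, w=(3.348900−22.034)/2.469818=-7.565376
k=1: b·v=3.05×(-1.383)=-4.218150; √(2b)=2.469818; u=(-4.218150+7.855)/2.469818=1.472518, w=(-4.218150−7.855)/2.469818=-4.888276
k=2: b·v=3.05×1.692=5.160600; √(2b)=2.469818; u=(5.160600+(-23.623))/2.469818=-7.475207, w=(5.160600−(-23.623))/2.469818=11.654139
k=3: b·v=3.05×0.358=1.091900; √(2b)=2.469818; u=(1.091900+5.041)/2.469818=2.483139, w=(1.091900−5.041)/2.469818=-1.598944
k=4: b·v=3.05×(-2.954)=-9.009700; √(2b)=2.469818; u=(-9.009700+(-9.354))/2.469818=-7.435245, w=(-9.009700−(-9.354))/2.469818=0.139403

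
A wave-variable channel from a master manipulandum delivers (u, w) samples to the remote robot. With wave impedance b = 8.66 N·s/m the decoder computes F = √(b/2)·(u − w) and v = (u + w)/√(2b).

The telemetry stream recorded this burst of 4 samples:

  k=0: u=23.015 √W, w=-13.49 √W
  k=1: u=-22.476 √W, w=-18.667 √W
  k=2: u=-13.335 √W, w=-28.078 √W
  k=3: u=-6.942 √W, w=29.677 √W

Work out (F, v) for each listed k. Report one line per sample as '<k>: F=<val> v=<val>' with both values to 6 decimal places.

k=0: u−w=36.505000, u+w=9.525000; √(b/2)=2.080865, √(2b)=4.161730; F=2.080865×36.505=75.961984, v=9.525000/4.161730=2.288711
k=1: u−w=-3.809000, u+w=-41.143000; √(b/2)=2.080865, √(2b)=4.161730; F=2.080865×(-3.809)=-7.926016, v=-41.143000/4.161730=-9.886032
k=2: u−w=14.743000, u+w=-41.413000; √(b/2)=2.080865, √(2b)=4.161730; F=2.080865×14.743=30.678196, v=-41.413000/4.161730=-9.950909
k=3: u−w=-36.619000, u+w=22.735000; √(b/2)=2.080865, √(2b)=4.161730; F=2.080865×(-36.619)=-76.199203, v=22.735000/4.161730=5.462872

0: F=75.961984 v=2.288711
1: F=-7.926016 v=-9.886032
2: F=30.678196 v=-9.950909
3: F=-76.199203 v=5.462872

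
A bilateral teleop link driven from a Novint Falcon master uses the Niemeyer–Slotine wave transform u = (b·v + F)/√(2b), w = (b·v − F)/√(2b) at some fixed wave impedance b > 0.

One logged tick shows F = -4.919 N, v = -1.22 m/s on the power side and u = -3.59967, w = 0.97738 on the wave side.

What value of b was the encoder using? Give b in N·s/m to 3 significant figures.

u + w = -2.6223;  u + w = √(2b)·v, so √(2b) = -2.6223/(-1.22) = 2.1494.
b = (√(2b))²/2 = 4.6200/2 = 2.3100.
(Check via u − w = 2F/√(2b): u − w = -4.5770, 2F/√(2b) = -4.5771.)

b = 2.31 N·s/m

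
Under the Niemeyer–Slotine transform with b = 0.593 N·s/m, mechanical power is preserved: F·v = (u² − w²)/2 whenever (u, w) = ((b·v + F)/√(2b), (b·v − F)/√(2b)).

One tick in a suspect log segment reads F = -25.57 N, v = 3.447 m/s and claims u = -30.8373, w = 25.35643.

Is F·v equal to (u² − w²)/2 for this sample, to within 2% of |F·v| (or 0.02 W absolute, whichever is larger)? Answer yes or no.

F·v = (-25.57)×3.447 = -88.13979 W.
(u² − w²)/2 = (950.93907 − 642.94854)/2 = 153.99526 W.
|Δ| = 242.13505;  2% of max(1, |F·v|) = 1.76280.

no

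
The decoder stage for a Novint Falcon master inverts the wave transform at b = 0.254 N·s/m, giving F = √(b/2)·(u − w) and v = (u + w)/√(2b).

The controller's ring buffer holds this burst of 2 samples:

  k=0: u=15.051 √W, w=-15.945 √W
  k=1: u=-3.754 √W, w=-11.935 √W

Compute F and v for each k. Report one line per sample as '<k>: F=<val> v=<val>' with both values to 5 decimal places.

0: F=11.04606 v=-1.25431
1: F=2.91547 v=-22.01220

k=0: u−w=30.99600, u+w=-0.89400; √(b/2)=0.35637, √(2b)=0.71274; F=0.35637×30.996=11.04606, v=-0.89400/0.71274=-1.25431
k=1: u−w=8.18100, u+w=-15.68900; √(b/2)=0.35637, √(2b)=0.71274; F=0.35637×8.181=2.91547, v=-15.68900/0.71274=-22.01220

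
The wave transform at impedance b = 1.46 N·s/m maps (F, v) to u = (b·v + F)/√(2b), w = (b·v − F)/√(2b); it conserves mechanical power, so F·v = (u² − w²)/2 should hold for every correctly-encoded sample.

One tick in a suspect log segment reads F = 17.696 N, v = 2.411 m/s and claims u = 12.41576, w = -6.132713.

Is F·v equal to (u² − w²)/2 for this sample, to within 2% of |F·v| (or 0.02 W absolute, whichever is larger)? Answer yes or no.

F·v = 17.696×2.411 = 42.665056 W.
(u² − w²)/2 = (154.151096 − 37.610169)/2 = 58.270464 W.
|Δ| = 15.605408;  2% of max(1, |F·v|) = 0.853301.

no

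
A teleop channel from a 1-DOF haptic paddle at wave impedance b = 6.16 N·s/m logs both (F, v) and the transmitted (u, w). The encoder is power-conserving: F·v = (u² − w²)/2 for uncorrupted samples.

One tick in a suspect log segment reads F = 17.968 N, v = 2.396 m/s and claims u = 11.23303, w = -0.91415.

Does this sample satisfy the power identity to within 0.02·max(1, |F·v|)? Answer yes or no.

F·v = 17.968×2.396 = 43.05133 W.
(u² − w²)/2 = (126.18096 − 0.83567)/2 = 62.67265 W.
|Δ| = 19.62132;  2% of max(1, |F·v|) = 0.86103.

no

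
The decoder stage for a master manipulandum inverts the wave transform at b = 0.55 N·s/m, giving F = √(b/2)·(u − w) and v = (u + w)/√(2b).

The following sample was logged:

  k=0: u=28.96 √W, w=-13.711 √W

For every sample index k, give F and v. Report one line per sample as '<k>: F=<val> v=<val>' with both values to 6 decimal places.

0: F=22.376861 v=14.539351

k=0: u−w=42.671000, u+w=15.249000; √(b/2)=0.524404, √(2b)=1.048809; F=0.524404×42.671=22.376861, v=15.249000/1.048809=14.539351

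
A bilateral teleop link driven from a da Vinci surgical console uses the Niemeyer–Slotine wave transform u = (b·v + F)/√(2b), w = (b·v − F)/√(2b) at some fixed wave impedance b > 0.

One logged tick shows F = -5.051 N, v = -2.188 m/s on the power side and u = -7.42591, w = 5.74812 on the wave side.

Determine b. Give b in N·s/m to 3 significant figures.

b = 0.294 N·s/m

u + w = -1.67779;  u + w = √(2b)·v, so √(2b) = -1.67779/(-2.188) = 0.76681.
b = (√(2b))²/2 = 0.58800/2 = 0.29400.
(Check via u − w = 2F/√(2b): u − w = -13.17403, 2F/√(2b) = -13.17398.)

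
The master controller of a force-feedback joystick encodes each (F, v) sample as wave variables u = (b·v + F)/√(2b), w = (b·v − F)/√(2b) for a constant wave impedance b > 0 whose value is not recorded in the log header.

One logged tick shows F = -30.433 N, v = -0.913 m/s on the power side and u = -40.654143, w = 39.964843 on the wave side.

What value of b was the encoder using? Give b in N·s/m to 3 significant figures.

b = 0.285 N·s/m

u + w = -0.689300;  u + w = √(2b)·v, so √(2b) = -0.689300/(-0.913) = 0.754984.
b = (√(2b))²/2 = 0.570000/2 = 0.285000.
(Check via u − w = 2F/√(2b): u − w = -80.618986, 2F/√(2b) = -80.618973.)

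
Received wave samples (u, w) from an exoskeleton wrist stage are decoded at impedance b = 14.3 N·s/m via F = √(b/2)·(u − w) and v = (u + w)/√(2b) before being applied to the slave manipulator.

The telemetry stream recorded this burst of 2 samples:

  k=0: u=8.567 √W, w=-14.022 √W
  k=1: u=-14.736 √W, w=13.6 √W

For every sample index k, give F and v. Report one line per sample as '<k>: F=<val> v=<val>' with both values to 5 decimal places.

0: F=60.40182 v=-1.02003
1: F=-75.76900 v=-0.21242

k=0: u−w=22.58900, u+w=-5.45500; √(b/2)=2.67395, √(2b)=5.34790; F=2.67395×22.589=60.40182, v=-5.45500/5.34790=-1.02003
k=1: u−w=-28.33600, u+w=-1.13600; √(b/2)=2.67395, √(2b)=5.34790; F=2.67395×(-28.336)=-75.76900, v=-1.13600/5.34790=-0.21242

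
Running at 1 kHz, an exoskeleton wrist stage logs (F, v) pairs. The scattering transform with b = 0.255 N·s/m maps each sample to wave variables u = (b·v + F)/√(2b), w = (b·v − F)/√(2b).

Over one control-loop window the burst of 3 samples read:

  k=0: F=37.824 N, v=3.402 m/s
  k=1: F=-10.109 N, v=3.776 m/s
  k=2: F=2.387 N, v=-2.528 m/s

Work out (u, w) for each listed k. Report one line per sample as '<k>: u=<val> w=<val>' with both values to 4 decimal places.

k=0: b·v=0.255×3.402=0.8675; √(2b)=0.7141; u=(0.8675+37.824)/0.7141=54.1790, w=(0.8675−37.824)/0.7141=-51.7494
k=1: b·v=0.255×3.776=0.9629; √(2b)=0.7141; u=(0.9629+(-10.109))/0.7141=-12.8071, w=(0.9629−(-10.109))/0.7141=15.5037
k=2: b·v=0.255×(-2.528)=-0.6446; √(2b)=0.7141; u=(-0.6446+2.387)/0.7141=2.4398, w=(-0.6446−2.387)/0.7141=-4.2451

0: u=54.1790 w=-51.7494
1: u=-12.8071 w=15.5037
2: u=2.4398 w=-4.2451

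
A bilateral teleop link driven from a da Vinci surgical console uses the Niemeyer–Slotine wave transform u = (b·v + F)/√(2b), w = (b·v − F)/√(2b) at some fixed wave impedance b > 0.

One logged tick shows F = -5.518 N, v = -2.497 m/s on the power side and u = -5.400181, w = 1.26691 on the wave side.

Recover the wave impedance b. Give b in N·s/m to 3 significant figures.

u + w = -4.133271;  u + w = √(2b)·v, so √(2b) = -4.133271/(-2.497) = 1.655295.
b = (√(2b))²/2 = 2.740001/2 = 1.370000.
(Check via u − w = 2F/√(2b): u − w = -6.667091, 2F/√(2b) = -6.667091.)

b = 1.37 N·s/m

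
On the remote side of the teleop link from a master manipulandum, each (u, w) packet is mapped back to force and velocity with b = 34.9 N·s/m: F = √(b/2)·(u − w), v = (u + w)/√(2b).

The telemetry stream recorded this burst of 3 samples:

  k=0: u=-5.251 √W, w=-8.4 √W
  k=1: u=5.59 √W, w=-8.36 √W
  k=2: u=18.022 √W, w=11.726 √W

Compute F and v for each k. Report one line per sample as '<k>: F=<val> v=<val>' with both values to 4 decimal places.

k=0: u−w=3.1490, u+w=-13.6510; √(b/2)=4.1773, √(2b)=8.3546; F=4.1773×3.149=13.1544, v=-13.6510/8.3546=-1.6339
k=1: u−w=13.9500, u+w=-2.7700; √(b/2)=4.1773, √(2b)=8.3546; F=4.1773×13.95=58.2736, v=-2.7700/8.3546=-0.3316
k=2: u−w=6.2960, u+w=29.7480; √(b/2)=4.1773, √(2b)=8.3546; F=4.1773×6.296=26.3004, v=29.7480/8.3546=3.5607

0: F=13.1544 v=-1.6339
1: F=58.2736 v=-0.3316
2: F=26.3004 v=3.5607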